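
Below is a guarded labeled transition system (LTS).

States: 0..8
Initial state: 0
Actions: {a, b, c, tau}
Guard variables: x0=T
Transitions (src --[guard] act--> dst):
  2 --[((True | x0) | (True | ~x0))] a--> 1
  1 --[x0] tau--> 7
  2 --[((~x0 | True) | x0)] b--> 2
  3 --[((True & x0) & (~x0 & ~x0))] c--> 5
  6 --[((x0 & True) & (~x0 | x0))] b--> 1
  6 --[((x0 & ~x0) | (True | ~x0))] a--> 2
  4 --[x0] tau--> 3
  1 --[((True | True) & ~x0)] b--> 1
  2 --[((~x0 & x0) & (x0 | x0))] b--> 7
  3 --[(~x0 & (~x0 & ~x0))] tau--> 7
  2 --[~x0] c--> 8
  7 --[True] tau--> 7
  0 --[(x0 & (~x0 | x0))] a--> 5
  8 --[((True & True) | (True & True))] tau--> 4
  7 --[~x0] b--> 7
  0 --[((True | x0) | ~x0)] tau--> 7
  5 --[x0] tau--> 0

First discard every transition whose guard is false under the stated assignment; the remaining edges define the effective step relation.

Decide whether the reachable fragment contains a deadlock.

Reachable = {0,5,7}
  0: a→5  tau→7  [2 out]
  5: tau→0  [1 out]
  7: tau→7  [1 out]

Answer: DEADLOCK-FREE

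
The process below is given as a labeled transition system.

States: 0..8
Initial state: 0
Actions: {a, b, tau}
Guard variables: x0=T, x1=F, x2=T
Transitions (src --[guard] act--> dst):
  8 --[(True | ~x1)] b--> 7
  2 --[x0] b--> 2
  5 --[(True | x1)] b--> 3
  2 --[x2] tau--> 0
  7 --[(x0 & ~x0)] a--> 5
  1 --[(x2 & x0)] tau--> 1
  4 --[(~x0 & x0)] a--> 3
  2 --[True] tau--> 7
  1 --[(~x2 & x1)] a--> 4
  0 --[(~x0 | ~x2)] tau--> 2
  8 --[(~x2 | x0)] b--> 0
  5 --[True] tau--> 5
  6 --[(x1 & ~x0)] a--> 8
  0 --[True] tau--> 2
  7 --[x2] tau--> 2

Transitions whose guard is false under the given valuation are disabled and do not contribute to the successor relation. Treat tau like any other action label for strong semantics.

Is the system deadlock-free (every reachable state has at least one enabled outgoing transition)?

Reach set: {0,2,7}
  0: tau→2  [1 exit(s)]
  2: b→2  tau→0  tau→7  [3 exit(s)]
  7: tau→2  [1 exit(s)]

Answer: DEADLOCK-FREE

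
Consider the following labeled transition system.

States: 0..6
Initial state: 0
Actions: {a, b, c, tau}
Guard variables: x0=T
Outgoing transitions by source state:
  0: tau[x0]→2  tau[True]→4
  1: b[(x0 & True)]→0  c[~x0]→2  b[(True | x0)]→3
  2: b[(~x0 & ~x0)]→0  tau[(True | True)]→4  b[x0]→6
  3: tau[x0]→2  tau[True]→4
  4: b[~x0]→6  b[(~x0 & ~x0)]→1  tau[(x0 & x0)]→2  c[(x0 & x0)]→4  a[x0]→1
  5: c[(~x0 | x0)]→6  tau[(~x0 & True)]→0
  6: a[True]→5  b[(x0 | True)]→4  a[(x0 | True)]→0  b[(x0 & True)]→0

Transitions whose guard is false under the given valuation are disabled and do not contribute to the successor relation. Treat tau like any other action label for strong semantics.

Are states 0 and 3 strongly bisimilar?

Answer: BISIMILAR

Trace:
Bisimulation quotient by refinement:
  P[0] = {{0,1,2,3,4,5,6}}
  P[1] = {{0,3},{1},{2},{4},{5},{6}}
6 equivalence class(es) (converged in 2)
class of 0: {0,3}; class of 3: {0,3}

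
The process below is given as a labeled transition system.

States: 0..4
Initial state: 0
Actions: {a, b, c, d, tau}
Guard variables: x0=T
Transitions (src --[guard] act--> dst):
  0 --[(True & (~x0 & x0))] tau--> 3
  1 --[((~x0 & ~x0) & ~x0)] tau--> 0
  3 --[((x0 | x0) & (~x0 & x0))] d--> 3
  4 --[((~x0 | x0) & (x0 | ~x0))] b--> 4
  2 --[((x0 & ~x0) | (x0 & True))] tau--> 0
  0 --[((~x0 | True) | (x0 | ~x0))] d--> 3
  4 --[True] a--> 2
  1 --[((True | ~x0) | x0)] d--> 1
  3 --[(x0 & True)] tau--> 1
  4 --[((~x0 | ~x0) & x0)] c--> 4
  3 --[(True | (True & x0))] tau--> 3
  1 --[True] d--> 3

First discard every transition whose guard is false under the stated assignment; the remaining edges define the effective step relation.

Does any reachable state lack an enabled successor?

Answer: DEADLOCK-FREE

Analysis:
R = {0,1,3}
  0: d→3  [1 exit(s)]
  1: d→1  d→3  [2 exit(s)]
  3: tau→1  tau→3  [2 exit(s)]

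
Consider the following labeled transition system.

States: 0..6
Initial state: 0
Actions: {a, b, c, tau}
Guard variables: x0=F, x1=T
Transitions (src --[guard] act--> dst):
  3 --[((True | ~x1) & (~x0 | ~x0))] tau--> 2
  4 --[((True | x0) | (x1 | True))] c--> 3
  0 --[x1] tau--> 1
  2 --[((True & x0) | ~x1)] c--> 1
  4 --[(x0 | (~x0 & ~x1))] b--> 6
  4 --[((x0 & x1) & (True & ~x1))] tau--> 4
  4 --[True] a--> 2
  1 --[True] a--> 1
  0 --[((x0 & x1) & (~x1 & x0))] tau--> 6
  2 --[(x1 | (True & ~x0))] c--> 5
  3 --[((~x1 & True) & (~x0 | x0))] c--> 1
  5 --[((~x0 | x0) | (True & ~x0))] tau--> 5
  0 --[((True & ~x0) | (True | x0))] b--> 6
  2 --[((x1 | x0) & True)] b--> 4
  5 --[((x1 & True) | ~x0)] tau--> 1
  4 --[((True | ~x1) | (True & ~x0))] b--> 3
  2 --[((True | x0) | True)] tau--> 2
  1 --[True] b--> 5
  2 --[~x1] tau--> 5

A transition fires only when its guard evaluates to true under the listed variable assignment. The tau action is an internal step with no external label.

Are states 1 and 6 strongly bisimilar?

Answer: NOT BISIMILAR

Trace:
Compute ~ classes (split until stable):
  P[0] = {{0,1,2,3,4,5,6}}
  P[1] = {{0},{1},{2},{3,5},{4},{6}}
  P[2] = {{0},{1},{2},{3},{4},{5},{6}}
7 equivalence class(es) (converged in 3)
class of 1: {1}; class of 6: {6}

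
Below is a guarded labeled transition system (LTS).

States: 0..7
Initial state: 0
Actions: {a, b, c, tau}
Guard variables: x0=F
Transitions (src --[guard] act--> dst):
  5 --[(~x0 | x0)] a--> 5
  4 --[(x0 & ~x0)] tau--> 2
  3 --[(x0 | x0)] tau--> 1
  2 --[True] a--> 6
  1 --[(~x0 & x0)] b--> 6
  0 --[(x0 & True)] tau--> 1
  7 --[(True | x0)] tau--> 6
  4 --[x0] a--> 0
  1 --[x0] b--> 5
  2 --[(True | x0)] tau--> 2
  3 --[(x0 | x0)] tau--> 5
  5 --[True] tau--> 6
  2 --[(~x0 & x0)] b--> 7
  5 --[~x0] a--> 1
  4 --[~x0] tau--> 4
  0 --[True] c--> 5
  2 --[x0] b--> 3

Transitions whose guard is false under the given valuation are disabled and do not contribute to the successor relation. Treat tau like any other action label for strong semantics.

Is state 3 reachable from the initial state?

Answer: UNREACHABLE

Analysis:
8 transition(s) survive guard evaluation.
Layer 0: {0}
Layer 1: {5}  cumulative {0,5}
Layer 2: {1,6}  cumulative {0,1,5,6}
Reachable = {0,1,5,6}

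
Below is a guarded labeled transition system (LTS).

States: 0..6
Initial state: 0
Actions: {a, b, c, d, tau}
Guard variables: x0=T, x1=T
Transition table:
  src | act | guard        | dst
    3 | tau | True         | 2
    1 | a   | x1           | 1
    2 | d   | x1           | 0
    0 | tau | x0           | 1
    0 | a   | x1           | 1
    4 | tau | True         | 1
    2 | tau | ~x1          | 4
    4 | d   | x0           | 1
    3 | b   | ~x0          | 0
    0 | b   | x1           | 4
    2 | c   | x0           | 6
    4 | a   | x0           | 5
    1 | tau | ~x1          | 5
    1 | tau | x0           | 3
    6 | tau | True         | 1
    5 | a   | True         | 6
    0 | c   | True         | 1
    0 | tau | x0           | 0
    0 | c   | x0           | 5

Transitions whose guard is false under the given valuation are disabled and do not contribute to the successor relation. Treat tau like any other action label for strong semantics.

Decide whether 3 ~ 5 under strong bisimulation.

Answer: NOT BISIMILAR

Working:
Refine partition for ~:
  round 0: {{0,1,2,3,4,5,6}}
  round 1: {{0},{1},{2},{3,6},{4},{5}}
  round 2: {{0},{1},{2},{3},{4},{5},{6}}
Fixed point at round 3; 7 class(es).
[3]={3}  [5]={5}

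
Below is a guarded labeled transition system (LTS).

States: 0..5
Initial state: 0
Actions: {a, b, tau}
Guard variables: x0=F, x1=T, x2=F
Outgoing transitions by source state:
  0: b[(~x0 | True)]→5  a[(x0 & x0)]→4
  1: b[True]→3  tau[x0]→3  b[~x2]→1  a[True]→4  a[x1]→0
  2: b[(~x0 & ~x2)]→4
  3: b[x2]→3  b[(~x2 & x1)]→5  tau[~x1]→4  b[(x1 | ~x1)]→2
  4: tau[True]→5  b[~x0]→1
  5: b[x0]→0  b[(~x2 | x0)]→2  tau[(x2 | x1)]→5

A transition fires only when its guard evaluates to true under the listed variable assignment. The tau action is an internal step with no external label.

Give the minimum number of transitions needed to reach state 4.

Answer: 3

Trace:
BFS to 4:
  depth 0: {0}
  depth 1: {5}
  depth 2: {2}
  depth 3: {4}
4 enters at depth 3; path b·b·b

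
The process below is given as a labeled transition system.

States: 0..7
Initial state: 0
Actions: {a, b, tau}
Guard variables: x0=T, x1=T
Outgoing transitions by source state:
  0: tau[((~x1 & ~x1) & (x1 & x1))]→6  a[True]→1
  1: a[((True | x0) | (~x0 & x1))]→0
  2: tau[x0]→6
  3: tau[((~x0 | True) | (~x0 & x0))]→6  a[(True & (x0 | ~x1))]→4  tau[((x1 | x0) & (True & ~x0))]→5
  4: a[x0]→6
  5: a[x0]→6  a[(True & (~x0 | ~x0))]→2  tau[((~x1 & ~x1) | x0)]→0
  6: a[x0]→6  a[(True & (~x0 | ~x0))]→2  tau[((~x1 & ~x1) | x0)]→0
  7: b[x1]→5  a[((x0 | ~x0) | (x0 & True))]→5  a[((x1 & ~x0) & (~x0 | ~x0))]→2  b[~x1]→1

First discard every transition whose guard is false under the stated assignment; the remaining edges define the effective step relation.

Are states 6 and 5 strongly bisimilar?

Answer: BISIMILAR

Working:
Compute ~ classes (split until stable):
  P[0] = {{0,1,2,3,4,5,6,7}}
  P[1] = {{0,1,4},{2},{3,5,6},{7}}
  P[2] = {{0,1},{2},{3},{4},{5,6},{7}}
stable after 3 split(s): 6 block(s)
class of 6: {5,6}; class of 5: {5,6}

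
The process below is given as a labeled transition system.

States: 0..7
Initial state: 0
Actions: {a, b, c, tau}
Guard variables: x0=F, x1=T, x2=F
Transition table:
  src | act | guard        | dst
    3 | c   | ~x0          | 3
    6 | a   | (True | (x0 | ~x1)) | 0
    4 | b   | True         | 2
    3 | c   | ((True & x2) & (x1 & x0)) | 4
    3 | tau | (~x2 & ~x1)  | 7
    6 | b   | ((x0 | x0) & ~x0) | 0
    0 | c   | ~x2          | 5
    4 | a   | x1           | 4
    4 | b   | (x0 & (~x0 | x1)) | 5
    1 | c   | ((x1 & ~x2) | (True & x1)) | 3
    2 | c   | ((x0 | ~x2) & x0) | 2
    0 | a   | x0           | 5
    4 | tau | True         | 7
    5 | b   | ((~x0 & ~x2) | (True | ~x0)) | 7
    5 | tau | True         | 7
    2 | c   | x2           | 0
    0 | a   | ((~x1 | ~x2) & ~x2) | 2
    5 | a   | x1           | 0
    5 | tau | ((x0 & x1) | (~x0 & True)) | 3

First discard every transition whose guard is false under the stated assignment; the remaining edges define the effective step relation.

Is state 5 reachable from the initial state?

Answer: REACHABLE

Analysis:
12 transition(s) survive guard evaluation.
depth 0: {0}
depth 1: {2,5}  now seen {0,2,5}
depth 2: {3,7}  now seen {0,2,3,5,7}
R = {0,2,3,5,7}
trace reaching 5: c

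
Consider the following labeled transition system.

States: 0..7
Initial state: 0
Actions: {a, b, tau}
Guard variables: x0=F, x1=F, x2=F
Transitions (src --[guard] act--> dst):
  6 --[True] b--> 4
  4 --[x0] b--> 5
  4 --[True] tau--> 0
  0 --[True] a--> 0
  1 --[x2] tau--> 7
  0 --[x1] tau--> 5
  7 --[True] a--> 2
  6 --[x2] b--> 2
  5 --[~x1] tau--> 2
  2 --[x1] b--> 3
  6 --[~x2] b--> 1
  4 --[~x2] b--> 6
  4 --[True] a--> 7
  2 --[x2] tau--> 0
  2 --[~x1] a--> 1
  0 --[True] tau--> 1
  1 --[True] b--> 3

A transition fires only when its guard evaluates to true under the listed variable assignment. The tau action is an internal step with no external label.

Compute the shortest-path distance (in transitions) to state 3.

BFS to 3:
  L0 = {0}
  L1 = {1}
  L2 = {3}
depth(3)=2, e.g. tau·b

Answer: 2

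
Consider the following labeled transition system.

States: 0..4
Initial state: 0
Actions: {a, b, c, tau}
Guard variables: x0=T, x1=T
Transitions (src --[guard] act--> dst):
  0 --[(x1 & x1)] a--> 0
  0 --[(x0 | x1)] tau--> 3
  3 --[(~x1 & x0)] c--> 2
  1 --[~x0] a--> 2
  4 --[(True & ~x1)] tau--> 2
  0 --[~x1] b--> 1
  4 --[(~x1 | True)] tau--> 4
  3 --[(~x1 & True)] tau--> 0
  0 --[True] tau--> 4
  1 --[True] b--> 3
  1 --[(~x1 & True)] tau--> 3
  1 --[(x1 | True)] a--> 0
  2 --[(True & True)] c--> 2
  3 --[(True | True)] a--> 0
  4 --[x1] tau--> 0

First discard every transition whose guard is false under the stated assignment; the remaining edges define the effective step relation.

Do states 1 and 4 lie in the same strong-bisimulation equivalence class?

Bisimulation quotient by refinement:
  round 0: {{0,1,2,3,4}}
  round 1: {{0},{1},{2},{3},{4}}
stable after 2 split(s): 5 block(s)
[1]={1}  [4]={4}

Answer: NOT BISIMILAR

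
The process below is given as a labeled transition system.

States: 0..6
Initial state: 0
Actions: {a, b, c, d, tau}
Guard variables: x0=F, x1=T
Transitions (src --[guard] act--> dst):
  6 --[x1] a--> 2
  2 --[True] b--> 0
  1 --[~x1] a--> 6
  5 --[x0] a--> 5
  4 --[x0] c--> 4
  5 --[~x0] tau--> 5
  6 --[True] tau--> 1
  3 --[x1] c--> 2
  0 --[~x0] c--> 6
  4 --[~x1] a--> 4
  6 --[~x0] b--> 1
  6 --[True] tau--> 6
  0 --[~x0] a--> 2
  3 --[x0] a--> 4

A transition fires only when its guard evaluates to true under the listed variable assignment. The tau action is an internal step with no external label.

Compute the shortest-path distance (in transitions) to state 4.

Answer: UNREACHABLE

Working:
Layered search for 4:
  Layer 0: {0}
  Layer 1: {2,6}
  Layer 2: {1}
4 never appears.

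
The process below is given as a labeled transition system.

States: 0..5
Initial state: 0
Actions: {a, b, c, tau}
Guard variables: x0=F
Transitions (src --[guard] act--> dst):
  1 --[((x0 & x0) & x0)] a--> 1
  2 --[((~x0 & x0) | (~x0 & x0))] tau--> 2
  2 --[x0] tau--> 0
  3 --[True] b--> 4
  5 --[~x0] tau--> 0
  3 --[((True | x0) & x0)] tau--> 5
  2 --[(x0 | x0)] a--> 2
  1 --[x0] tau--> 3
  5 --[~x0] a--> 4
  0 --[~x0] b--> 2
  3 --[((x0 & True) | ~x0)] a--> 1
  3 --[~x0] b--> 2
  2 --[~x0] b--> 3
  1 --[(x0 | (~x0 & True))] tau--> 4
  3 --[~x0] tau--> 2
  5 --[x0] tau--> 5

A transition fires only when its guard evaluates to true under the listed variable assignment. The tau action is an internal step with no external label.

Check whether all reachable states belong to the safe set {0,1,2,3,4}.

Safe = {0,1,2,3,4}
R = {0,1,2,3,4}
  0: safe
  1: safe
  2: safe
  3: safe
  4: safe

Answer: INVARIANT HOLDS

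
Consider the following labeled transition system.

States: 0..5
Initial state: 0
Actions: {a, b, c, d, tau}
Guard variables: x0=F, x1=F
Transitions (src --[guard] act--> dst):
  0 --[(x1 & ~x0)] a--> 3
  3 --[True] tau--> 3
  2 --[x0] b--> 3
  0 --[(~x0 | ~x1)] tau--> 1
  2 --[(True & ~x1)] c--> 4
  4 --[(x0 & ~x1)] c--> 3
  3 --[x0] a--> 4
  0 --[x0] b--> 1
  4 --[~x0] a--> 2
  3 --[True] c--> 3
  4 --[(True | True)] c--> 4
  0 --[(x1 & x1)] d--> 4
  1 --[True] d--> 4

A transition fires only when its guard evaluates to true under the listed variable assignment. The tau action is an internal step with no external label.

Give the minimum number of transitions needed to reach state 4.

Answer: 2

Working:
Breadth-first toward 4:
  L0 = {0}
  L1 = {1}
  L2 = {4}
4 enters at depth 2; path tau·d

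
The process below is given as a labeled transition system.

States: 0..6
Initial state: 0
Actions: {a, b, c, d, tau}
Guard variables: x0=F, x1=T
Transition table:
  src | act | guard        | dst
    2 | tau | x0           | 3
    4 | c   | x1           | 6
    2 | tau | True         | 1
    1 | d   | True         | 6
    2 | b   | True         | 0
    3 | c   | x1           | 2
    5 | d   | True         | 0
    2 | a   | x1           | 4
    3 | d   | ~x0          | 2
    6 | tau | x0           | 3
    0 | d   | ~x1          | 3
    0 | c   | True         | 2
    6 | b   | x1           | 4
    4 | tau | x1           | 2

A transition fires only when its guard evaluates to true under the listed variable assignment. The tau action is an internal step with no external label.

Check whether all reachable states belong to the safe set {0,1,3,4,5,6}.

Safe = {0,1,3,4,5,6}
Reach set: {0,1,2,4,6}
  0: ok
  1: ok
  2: VIOLATES
  4: ok
  6: ok
counterexample path to 2: c

Answer: INVARIANT VIOLATED at state 2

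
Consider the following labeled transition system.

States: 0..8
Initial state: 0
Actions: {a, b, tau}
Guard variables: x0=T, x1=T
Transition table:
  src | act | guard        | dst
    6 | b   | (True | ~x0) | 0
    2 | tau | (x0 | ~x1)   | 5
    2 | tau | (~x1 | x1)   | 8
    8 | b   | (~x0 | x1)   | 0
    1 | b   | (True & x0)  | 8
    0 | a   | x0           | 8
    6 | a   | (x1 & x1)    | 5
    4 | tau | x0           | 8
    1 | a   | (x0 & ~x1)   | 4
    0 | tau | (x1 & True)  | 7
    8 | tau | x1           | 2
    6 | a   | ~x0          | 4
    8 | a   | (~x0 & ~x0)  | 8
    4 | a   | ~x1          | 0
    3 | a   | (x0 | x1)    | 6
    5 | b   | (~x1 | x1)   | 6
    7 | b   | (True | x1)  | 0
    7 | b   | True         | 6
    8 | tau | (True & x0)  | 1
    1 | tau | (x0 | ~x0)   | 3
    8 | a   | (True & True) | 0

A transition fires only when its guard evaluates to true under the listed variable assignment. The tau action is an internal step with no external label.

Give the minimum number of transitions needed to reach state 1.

Layered search for 1:
  L0 = {0}
  L1 = {7,8}
  L2 = {1,2,6}
depth(1)=2, e.g. a·tau

Answer: 2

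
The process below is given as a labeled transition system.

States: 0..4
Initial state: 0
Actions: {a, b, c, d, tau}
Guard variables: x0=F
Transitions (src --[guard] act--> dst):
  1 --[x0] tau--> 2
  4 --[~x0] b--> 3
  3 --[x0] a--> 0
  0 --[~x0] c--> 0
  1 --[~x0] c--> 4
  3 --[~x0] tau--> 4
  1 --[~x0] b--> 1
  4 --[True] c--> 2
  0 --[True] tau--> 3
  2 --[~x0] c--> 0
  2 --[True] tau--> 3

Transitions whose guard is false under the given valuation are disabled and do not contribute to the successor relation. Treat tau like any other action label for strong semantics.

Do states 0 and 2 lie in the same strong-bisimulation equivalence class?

Compute ~ classes (split until stable):
  π0 = {{0,1,2,3,4}}
  π1 = {{0,2},{1,4},{3}}
  π2 = {{0,2},{1},{3},{4}}
4 equivalence class(es) (converged in 3)
class of 0: {0,2}; class of 2: {0,2}

Answer: BISIMILAR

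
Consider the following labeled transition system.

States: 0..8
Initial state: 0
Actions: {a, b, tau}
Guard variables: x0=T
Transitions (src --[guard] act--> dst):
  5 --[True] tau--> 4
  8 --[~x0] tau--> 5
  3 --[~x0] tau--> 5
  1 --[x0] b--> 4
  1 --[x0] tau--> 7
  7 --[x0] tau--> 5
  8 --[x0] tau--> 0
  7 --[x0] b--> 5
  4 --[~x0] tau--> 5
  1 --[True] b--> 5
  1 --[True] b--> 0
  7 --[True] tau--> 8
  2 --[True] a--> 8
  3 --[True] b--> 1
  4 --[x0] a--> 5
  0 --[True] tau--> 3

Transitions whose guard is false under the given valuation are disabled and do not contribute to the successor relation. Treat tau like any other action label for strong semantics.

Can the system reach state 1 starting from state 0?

After dropping false guards: 13 live edges.
depth 0: {0}
depth 1: {3}  cumulative {0,3}
depth 2: {1}  cumulative {0,1,3}
depth 3: {4,5,7}  cumulative {0,1,3,4,5,7}
depth 4: {8}  cumulative {0,1,3,4,5,7,8}
R = {0,1,3,4,5,7,8}
trace reaching 1: tau·b

Answer: REACHABLE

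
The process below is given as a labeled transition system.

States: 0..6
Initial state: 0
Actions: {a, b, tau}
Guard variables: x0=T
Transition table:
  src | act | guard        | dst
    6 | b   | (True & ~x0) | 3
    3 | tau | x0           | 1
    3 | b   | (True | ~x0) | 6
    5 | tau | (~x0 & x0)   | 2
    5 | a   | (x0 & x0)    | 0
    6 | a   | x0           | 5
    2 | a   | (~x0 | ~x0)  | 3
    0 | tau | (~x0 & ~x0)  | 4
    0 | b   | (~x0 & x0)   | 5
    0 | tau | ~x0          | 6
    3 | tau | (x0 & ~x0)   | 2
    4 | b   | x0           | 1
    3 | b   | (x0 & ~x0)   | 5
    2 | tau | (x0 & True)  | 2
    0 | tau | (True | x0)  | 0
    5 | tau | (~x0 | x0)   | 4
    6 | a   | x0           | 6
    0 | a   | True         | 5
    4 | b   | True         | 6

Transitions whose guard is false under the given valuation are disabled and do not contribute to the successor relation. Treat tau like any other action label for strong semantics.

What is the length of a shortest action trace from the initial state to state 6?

Answer: 3

Working:
BFS to 6:
  depth 0: {0}
  depth 1: {5}
  depth 2: {4}
  depth 3: {1,6}
6 enters at depth 3; path a·tau·b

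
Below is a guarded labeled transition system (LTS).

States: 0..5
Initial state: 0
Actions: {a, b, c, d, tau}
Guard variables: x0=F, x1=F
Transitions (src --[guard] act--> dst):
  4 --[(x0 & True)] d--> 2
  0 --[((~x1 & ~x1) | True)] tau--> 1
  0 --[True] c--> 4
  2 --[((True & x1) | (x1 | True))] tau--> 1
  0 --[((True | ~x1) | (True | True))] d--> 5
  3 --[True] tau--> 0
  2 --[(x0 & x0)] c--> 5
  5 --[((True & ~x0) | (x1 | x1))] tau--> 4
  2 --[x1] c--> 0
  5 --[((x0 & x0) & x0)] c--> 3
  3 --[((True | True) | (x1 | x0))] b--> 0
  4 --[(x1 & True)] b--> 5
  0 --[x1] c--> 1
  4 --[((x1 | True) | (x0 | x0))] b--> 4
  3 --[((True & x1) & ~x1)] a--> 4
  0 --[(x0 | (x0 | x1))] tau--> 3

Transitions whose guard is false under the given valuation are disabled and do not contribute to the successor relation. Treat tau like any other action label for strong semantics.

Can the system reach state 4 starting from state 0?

Answer: REACHABLE

Analysis:
Guard filter leaves 8 enabled edge(s).
depth 0: {0}
depth 1: {1,4,5}  cumulative {0,1,4,5}
Reach set: {0,1,4,5}
Path to 4: c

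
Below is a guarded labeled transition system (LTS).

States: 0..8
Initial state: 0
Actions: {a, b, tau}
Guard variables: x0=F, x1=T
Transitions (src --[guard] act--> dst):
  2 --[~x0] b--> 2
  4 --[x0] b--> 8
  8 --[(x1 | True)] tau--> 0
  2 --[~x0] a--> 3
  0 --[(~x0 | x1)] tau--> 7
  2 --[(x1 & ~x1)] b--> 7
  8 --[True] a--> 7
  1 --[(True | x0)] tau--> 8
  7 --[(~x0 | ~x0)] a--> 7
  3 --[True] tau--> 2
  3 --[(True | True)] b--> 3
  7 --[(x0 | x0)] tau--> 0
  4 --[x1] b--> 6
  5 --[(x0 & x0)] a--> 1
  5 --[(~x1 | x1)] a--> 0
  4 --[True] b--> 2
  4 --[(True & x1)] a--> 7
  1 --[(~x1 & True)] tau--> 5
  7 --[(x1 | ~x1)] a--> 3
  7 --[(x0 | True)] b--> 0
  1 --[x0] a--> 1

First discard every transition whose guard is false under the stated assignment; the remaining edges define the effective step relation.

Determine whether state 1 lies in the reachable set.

Answer: UNREACHABLE

Analysis:
15 transition(s) survive guard evaluation.
L0 = {0}
L1 = {7}  now seen {0,7}
L2 = {3}  now seen {0,3,7}
L3 = {2}  now seen {0,2,3,7}
R = {0,2,3,7}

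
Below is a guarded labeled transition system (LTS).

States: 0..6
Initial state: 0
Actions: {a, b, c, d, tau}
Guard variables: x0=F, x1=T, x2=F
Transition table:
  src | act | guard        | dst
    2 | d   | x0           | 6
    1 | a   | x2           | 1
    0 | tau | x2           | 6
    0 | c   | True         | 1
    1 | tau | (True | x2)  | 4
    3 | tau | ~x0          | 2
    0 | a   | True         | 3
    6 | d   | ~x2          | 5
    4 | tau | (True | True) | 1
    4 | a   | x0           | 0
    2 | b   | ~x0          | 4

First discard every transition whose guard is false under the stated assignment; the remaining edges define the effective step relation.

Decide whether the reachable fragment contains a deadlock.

Reachable = {0,1,2,3,4}
  0: a→3  c→1  [2 out]
  1: tau→4  [1 out]
  2: b→4  [1 out]
  3: tau→2  [1 out]
  4: tau→1  [1 out]

Answer: DEADLOCK-FREE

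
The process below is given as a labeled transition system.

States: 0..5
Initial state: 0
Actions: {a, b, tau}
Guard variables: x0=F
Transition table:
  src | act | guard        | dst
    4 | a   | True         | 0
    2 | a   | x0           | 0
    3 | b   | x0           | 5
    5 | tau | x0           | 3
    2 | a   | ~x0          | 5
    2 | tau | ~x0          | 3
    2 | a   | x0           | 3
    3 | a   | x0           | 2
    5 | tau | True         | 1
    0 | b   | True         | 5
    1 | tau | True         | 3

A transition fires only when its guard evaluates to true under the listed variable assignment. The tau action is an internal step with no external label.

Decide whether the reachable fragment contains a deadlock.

Answer: DEADLOCK at state 3

Trace:
Reachable = {0,1,3,5}
  0: b→5  [1 exit(s)]
  1: tau→3  [1 exit(s)]
  3: ∅  [STUCK]
  5: tau→1  [1 exit(s)]
Path to 3: b·tau·tau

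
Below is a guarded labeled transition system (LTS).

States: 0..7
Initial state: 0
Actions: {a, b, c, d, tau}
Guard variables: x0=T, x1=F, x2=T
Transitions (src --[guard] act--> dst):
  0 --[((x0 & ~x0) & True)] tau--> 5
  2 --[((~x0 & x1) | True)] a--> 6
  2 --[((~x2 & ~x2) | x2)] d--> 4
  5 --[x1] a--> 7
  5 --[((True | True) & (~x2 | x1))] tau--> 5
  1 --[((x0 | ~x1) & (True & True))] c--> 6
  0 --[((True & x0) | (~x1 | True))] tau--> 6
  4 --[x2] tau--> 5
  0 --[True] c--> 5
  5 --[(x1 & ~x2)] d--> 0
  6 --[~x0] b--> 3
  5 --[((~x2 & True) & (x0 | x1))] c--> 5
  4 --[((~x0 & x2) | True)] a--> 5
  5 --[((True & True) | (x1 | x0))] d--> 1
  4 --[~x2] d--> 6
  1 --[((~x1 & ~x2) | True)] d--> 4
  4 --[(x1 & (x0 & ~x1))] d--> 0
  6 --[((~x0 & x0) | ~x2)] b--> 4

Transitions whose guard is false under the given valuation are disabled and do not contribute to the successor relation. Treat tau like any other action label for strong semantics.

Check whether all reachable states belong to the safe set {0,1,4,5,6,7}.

Answer: INVARIANT HOLDS

Analysis:
Allowed set {0,1,4,5,6,7}
R = {0,1,4,5,6}
  0: safe
  1: safe
  4: safe
  5: safe
  6: safe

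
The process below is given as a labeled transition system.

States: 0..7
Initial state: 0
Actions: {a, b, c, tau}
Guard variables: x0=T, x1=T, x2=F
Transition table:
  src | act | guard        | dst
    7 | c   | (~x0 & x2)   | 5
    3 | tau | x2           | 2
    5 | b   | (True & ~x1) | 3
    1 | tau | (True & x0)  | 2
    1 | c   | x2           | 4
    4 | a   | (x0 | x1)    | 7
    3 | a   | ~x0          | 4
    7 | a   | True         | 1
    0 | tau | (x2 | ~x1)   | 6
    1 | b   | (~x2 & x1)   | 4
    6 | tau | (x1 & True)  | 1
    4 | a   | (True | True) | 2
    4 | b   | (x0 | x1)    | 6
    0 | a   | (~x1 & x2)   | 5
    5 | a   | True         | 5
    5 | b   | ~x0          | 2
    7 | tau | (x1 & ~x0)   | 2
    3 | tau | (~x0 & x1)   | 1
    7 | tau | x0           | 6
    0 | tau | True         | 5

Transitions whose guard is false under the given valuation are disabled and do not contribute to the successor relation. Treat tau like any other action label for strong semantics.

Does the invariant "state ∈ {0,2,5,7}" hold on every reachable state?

Safe = {0,2,5,7}
Reachable = {0,5}
  0: ok
  5: ok

Answer: INVARIANT HOLDS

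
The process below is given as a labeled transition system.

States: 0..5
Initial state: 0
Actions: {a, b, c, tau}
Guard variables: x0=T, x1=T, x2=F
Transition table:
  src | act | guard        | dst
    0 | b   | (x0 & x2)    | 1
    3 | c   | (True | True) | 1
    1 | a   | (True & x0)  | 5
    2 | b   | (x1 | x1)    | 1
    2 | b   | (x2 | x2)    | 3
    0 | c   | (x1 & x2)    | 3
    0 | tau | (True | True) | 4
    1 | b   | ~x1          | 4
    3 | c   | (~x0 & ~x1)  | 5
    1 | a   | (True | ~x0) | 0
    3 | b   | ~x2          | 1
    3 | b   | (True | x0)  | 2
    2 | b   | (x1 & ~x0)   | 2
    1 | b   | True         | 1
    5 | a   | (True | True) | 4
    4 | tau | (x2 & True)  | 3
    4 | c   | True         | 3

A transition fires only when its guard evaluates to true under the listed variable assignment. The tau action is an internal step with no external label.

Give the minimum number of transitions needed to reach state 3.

Answer: 2

Working:
BFS to 3:
  Layer 0: {0}
  Layer 1: {4}
  Layer 2: {3}
depth(3)=2, e.g. tau·c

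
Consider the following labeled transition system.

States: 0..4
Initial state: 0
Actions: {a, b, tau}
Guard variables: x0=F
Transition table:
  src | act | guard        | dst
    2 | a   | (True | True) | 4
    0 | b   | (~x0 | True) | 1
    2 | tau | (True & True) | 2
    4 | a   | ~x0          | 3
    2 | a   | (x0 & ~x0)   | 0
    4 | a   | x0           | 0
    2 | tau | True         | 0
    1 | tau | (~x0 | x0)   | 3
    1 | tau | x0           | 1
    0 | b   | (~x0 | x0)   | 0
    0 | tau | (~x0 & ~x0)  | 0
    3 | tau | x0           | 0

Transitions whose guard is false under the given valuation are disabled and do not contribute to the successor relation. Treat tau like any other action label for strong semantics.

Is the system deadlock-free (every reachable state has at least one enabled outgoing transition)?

R = {0,1,3}
  0: b→0  b→1  tau→0  [3 out]
  1: tau→3  [1 out]
  3: ∅  [no exit]
Path to 3: b·tau

Answer: DEADLOCK at state 3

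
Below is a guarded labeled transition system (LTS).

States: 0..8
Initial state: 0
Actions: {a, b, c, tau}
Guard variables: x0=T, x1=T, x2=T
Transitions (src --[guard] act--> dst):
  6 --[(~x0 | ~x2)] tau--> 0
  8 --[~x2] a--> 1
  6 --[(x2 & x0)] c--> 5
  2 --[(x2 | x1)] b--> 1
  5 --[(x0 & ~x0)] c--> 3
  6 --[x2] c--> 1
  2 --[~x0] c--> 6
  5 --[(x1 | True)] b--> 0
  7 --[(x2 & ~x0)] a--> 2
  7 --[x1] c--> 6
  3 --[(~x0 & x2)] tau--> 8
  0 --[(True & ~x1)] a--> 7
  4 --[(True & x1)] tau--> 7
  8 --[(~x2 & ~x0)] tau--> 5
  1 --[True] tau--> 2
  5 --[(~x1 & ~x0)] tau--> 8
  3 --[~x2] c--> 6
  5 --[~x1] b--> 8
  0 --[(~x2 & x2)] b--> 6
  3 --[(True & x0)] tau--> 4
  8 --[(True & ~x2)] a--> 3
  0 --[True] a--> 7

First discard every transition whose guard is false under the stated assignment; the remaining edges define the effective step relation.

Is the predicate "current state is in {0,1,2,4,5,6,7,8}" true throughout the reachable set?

Safe = {0,1,2,4,5,6,7,8}
Reach set: {0,1,2,5,6,7}
  0: safe
  1: safe
  2: safe
  5: safe
  6: safe
  7: safe

Answer: INVARIANT HOLDS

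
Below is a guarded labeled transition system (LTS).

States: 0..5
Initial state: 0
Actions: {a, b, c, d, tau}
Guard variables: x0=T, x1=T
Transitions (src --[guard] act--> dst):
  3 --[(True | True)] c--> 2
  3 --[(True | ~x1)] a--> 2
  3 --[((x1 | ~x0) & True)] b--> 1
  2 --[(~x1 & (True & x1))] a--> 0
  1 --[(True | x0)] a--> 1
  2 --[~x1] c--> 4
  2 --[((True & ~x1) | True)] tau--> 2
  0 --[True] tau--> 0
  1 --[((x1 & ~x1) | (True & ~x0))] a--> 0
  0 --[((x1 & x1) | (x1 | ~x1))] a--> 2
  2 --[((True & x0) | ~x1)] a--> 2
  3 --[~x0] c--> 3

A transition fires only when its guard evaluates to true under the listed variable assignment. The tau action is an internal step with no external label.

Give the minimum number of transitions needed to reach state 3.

Breadth-first toward 3:
  L0 = {0}
  L1 = {2}
3 never appears.

Answer: UNREACHABLE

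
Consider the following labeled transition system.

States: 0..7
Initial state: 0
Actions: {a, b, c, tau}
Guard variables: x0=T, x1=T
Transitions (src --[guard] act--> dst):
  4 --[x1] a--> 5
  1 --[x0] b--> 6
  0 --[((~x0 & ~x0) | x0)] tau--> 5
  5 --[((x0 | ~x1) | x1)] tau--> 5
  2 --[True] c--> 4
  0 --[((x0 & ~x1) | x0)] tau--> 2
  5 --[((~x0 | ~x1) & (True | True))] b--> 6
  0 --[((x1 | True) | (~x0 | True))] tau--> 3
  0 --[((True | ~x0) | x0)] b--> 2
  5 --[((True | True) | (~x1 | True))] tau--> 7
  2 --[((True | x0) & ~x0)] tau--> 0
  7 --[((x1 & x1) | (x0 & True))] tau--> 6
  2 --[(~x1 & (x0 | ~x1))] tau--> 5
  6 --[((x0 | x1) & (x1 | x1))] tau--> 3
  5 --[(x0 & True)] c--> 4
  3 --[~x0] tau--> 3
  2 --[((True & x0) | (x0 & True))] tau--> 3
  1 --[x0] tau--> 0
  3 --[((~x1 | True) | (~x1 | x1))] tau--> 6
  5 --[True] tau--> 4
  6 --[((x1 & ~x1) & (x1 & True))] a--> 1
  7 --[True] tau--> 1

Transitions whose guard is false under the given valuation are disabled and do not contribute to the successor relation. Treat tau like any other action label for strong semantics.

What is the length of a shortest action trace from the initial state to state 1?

Breadth-first toward 1:
  L0 = {0}
  L1 = {2,3,5}
  L2 = {4,6,7}
  L3 = {1}
first hit 1 at d=3 via tau·tau·tau

Answer: 3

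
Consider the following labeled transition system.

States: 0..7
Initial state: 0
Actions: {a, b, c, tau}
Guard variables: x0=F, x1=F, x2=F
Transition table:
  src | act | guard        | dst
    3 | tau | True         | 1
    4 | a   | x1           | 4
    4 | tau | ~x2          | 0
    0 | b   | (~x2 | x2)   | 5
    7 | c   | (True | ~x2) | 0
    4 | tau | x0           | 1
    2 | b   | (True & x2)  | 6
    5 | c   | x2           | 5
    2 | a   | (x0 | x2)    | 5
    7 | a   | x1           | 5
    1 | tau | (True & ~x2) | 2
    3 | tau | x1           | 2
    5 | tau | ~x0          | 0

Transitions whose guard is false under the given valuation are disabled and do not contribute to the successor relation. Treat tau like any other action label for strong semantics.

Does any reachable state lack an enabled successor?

R = {0,5}
  0: b→5  [1 exit(s)]
  5: tau→0  [1 exit(s)]

Answer: DEADLOCK-FREE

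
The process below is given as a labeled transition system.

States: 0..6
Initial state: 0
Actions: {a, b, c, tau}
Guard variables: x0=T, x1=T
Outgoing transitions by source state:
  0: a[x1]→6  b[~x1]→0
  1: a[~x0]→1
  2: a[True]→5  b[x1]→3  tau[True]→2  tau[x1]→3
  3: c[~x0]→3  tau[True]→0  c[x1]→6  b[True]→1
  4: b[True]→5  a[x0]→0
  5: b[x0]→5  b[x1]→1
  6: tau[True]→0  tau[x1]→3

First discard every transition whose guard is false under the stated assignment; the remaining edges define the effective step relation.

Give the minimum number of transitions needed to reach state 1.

Answer: 3

Trace:
BFS to 1:
  L0 = {0}
  L1 = {6}
  L2 = {3}
  L3 = {1}
depth(1)=3, e.g. a·tau·b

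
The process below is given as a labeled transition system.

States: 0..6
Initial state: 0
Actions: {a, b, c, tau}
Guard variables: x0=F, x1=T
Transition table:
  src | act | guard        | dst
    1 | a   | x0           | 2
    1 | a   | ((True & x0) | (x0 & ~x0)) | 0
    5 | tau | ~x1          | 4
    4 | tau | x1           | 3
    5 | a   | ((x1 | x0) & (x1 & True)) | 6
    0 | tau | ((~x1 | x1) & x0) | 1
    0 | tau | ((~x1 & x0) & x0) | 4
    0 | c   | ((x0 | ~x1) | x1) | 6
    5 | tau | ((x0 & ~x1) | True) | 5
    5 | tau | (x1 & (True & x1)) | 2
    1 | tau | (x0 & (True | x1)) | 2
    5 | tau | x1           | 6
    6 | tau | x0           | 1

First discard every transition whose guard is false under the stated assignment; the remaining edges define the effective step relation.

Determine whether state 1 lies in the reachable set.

Answer: UNREACHABLE

Analysis:
After dropping false guards: 6 live edges.
depth 0: {0}
depth 1: {6}  cumulative {0,6}
Reachable = {0,6}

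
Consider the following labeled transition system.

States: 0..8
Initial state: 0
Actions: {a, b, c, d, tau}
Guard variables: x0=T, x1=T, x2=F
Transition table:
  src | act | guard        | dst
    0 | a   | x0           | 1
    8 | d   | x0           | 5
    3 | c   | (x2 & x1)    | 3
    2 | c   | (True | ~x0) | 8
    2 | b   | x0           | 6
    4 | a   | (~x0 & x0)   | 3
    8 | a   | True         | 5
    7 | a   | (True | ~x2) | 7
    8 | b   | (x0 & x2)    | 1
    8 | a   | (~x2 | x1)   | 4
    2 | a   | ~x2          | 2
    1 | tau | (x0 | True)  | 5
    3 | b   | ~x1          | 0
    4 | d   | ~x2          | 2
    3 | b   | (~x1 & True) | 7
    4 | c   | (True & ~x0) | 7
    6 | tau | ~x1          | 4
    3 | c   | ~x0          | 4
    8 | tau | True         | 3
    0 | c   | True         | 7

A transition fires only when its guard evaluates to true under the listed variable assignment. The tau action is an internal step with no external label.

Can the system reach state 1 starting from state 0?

Answer: REACHABLE

Working:
12 transition(s) survive guard evaluation.
Layer 0: {0}
Layer 1: {1,7}  total {0,1,7}
Layer 2: {5}  total {0,1,5,7}
Reachable = {0,1,5,7}
trace reaching 1: a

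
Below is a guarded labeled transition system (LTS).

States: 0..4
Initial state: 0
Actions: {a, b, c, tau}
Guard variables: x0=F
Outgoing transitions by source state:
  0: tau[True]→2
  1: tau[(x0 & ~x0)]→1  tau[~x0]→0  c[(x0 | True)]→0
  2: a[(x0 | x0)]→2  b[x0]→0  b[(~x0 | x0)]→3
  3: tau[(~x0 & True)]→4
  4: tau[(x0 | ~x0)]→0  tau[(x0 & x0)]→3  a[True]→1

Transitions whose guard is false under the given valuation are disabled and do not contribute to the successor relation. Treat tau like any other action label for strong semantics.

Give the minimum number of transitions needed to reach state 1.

Answer: 4

Working:
Layered search for 1:
  depth 0: {0}
  depth 1: {2}
  depth 2: {3}
  depth 3: {4}
  depth 4: {1}
depth(1)=4, e.g. tau·b·tau·a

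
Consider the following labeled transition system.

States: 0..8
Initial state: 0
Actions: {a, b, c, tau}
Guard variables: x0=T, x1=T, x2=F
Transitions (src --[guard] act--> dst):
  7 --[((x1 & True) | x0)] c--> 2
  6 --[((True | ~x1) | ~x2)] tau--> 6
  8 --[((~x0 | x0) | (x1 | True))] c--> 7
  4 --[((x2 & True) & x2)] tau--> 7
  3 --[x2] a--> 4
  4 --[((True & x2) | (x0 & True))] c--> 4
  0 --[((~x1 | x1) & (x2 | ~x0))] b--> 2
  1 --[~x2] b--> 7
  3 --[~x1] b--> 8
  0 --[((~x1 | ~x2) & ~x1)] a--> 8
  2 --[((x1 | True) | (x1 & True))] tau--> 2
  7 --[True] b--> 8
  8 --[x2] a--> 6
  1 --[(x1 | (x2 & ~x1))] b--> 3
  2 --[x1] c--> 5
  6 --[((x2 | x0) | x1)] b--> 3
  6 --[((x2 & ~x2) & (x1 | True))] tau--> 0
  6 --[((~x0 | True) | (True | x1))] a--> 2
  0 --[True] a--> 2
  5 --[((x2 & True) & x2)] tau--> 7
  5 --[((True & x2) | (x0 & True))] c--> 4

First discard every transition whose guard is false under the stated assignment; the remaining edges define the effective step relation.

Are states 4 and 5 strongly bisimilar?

Compute ~ classes (split until stable):
  P[0] = {{0,1,2,3,4,5,6,7,8}}
  P[1] = {{0},{1},{2},{3},{4,5,8},{6},{7}}
  P[2] = {{0},{1},{2},{3},{4,5},{6},{7},{8}}
stable after 3 split(s): 8 block(s)
class of 4: {4,5}; class of 5: {4,5}

Answer: BISIMILAR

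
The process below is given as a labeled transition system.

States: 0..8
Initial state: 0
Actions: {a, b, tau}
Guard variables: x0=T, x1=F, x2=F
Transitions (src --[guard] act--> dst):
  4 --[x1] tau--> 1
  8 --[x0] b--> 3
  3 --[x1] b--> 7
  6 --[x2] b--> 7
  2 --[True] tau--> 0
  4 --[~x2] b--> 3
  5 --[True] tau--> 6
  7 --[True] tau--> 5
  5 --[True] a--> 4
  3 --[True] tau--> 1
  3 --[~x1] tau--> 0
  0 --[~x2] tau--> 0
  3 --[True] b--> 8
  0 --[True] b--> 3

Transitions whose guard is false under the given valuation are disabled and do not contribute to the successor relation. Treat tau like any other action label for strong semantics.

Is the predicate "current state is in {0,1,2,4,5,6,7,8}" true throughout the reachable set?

Answer: INVARIANT VIOLATED at state 3

Trace:
Safe = {0,1,2,4,5,6,7,8}
Reachable = {0,1,3,8}
  0: ok
  1: ok
  3: VIOLATES
  8: ok
reach 3 via b — violates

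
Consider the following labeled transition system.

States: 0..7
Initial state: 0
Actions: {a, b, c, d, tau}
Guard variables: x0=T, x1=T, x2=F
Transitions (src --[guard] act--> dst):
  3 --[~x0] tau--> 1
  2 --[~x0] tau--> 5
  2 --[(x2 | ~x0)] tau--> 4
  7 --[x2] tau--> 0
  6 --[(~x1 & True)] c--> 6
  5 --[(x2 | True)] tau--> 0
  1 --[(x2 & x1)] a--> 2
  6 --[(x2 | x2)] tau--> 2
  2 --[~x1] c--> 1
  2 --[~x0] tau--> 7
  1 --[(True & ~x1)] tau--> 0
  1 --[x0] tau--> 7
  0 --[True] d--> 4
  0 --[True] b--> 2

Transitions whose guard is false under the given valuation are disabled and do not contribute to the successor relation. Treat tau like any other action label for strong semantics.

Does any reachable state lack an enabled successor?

Answer: DEADLOCK at state 2

Analysis:
Reachable = {0,2,4}
  0: b→2  d→4  [2 exit(s)]
  2: ∅  [no exit]
  4: ∅  [no exit]
trace reaching 2: b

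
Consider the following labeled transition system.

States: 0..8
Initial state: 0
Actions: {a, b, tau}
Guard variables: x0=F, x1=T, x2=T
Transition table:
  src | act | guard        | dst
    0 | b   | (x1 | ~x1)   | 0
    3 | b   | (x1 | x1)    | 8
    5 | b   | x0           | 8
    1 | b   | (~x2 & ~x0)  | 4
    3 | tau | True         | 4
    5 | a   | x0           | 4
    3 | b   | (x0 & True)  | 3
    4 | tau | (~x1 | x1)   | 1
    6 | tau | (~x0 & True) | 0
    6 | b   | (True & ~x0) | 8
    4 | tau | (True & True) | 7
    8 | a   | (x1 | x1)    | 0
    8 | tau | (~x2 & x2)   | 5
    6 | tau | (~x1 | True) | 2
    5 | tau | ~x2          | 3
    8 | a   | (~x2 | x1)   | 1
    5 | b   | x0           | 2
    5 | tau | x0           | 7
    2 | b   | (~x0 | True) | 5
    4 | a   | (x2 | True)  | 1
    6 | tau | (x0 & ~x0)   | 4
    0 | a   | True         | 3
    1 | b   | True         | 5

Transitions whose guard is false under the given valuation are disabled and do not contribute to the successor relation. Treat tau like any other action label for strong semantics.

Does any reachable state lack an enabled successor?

Reach set: {0,1,3,4,5,7,8}
  0: a→3  b→0  [2 out]
  1: b→5  [1 out]
  3: b→8  tau→4  [2 out]
  4: a→1  tau→1  tau→7  [3 out]
  5: ∅  [deadlock]
  7: ∅  [deadlock]
  8: a→0  a→1  [2 out]
trace reaching 5: a·b·a·b

Answer: DEADLOCK at state 5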